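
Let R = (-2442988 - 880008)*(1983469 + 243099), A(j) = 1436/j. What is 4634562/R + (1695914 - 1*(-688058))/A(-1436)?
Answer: -8819357272542285089/3699438278864 ≈ -2.3840e+6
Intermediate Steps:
R = -7398876557728 (R = -3322996*2226568 = -7398876557728)
4634562/R + (1695914 - 1*(-688058))/A(-1436) = 4634562/(-7398876557728) + (1695914 - 1*(-688058))/((1436/(-1436))) = 4634562*(-1/7398876557728) + (1695914 + 688058)/((1436*(-1/1436))) = -2317281/3699438278864 + 2383972/(-1) = -2317281/3699438278864 + 2383972*(-1) = -2317281/3699438278864 - 2383972 = -8819357272542285089/3699438278864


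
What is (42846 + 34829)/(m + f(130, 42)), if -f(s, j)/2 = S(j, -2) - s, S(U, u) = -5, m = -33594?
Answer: -77675/33324 ≈ -2.3309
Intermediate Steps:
f(s, j) = 10 + 2*s (f(s, j) = -2*(-5 - s) = 10 + 2*s)
(42846 + 34829)/(m + f(130, 42)) = (42846 + 34829)/(-33594 + (10 + 2*130)) = 77675/(-33594 + (10 + 260)) = 77675/(-33594 + 270) = 77675/(-33324) = 77675*(-1/33324) = -77675/33324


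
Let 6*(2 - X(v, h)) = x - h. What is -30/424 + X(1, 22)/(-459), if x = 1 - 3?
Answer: -2719/32436 ≈ -0.083827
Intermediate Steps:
x = -2
X(v, h) = 7/3 + h/6 (X(v, h) = 2 - (-2 - h)/6 = 2 + (⅓ + h/6) = 7/3 + h/6)
-30/424 + X(1, 22)/(-459) = -30/424 + (7/3 + (⅙)*22)/(-459) = -30*1/424 + (7/3 + 11/3)*(-1/459) = -15/212 + 6*(-1/459) = -15/212 - 2/153 = -2719/32436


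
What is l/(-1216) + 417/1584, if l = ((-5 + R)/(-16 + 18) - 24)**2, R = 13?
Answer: -659/10032 ≈ -0.065690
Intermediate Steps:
l = 400 (l = ((-5 + 13)/(-16 + 18) - 24)**2 = (8/2 - 24)**2 = (8*(1/2) - 24)**2 = (4 - 24)**2 = (-20)**2 = 400)
l/(-1216) + 417/1584 = 400/(-1216) + 417/1584 = 400*(-1/1216) + 417*(1/1584) = -25/76 + 139/528 = -659/10032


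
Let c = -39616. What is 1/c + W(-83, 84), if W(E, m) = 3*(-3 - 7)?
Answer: -1188481/39616 ≈ -30.000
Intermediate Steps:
W(E, m) = -30 (W(E, m) = 3*(-10) = -30)
1/c + W(-83, 84) = 1/(-39616) - 30 = -1/39616 - 30 = -1188481/39616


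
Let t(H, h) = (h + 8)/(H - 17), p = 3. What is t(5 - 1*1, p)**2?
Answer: 121/169 ≈ 0.71598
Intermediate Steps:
t(H, h) = (8 + h)/(-17 + H)
t(5 - 1*1, p)**2 = ((8 + 3)/(-17 + (5 - 1*1)))**2 = (11/(-17 + (5 - 1)))**2 = (11/(-17 + 4))**2 = (11/(-13))**2 = (-1/13*11)**2 = (-11/13)**2 = 121/169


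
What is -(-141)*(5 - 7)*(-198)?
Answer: 55836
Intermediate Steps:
-(-141)*(5 - 7)*(-198) = -(-141)*(-2)*(-198) = -141*2*(-198) = -282*(-198) = 55836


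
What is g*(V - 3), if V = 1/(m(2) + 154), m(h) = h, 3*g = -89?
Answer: 41563/468 ≈ 88.810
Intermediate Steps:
g = -89/3 (g = (1/3)*(-89) = -89/3 ≈ -29.667)
V = 1/156 (V = 1/(2 + 154) = 1/156 ≈ 0.0064103)
g*(V - 3) = -89*(1/156 - 3)/3 = -89/3*(-467/156) = 41563/468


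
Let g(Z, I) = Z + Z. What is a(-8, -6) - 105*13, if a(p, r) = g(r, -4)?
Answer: -1377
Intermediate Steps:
g(Z, I) = 2*Z
a(p, r) = 2*r
a(-8, -6) - 105*13 = 2*(-6) - 105*13 = -12 - 1365 = -1377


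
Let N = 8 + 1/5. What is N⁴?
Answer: 2825761/625 ≈ 4521.2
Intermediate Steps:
N = 41/5 (N = 8 + ⅕ = 41/5 ≈ 8.2000)
N⁴ = (41/5)⁴ = 2825761/625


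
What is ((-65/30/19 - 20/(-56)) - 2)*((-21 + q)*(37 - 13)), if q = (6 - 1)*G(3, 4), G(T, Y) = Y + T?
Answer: -11216/19 ≈ -590.32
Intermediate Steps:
G(T, Y) = T + Y
q = 35 (q = (6 - 1)*(3 + 4) = 5*7 = 35)
((-65/30/19 - 20/(-56)) - 2)*((-21 + q)*(37 - 13)) = ((-65/30/19 - 20/(-56)) - 2)*((-21 + 35)*(37 - 13)) = ((-65*1/30*(1/19) - 20*(-1/56)) - 2)*(14*24) = ((-13/6*1/19 + 5/14) - 2)*336 = ((-13/114 + 5/14) - 2)*336 = (97/399 - 2)*336 = -701/399*336 = -11216/19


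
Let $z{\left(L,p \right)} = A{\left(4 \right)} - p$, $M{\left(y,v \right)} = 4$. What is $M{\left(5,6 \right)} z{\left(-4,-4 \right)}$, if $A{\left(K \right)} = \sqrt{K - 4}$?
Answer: $16$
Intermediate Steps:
$A{\left(K \right)} = \sqrt{-4 + K}$
$z{\left(L,p \right)} = - p$ ($z{\left(L,p \right)} = \sqrt{-4 + 4} - p = \sqrt{0} - p = 0 - p = - p$)
$M{\left(5,6 \right)} z{\left(-4,-4 \right)} = 4 \left(\left(-1\right) \left(-4\right)\right) = 4 \cdot 4 = 16$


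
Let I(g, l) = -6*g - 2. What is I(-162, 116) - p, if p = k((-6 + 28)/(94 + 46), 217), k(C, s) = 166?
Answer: 804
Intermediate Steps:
I(g, l) = -2 - 6*g
p = 166
I(-162, 116) - p = (-2 - 6*(-162)) - 1*166 = (-2 + 972) - 166 = 970 - 166 = 804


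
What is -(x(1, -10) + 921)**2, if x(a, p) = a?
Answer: -850084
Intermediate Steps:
-(x(1, -10) + 921)**2 = -(1 + 921)**2 = -1*922**2 = -1*850084 = -850084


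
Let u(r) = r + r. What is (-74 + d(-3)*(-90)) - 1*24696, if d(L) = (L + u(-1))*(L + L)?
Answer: -27470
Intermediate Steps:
u(r) = 2*r
d(L) = 2*L*(-2 + L) (d(L) = (L + 2*(-1))*(L + L) = (L - 2)*(2*L) = (-2 + L)*(2*L) = 2*L*(-2 + L))
(-74 + d(-3)*(-90)) - 1*24696 = (-74 + (2*(-3)*(-2 - 3))*(-90)) - 1*24696 = (-74 + (2*(-3)*(-5))*(-90)) - 24696 = (-74 + 30*(-90)) - 24696 = (-74 - 2700) - 24696 = -2774 - 24696 = -27470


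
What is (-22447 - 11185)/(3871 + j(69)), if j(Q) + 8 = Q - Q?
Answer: -33632/3863 ≈ -8.7062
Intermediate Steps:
j(Q) = -8 (j(Q) = -8 + (Q - Q) = -8 + 0 = -8)
(-22447 - 11185)/(3871 + j(69)) = (-22447 - 11185)/(3871 - 8) = -33632/3863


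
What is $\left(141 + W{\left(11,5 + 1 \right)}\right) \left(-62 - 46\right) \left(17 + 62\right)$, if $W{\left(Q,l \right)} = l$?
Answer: $-1254204$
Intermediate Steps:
$\left(141 + W{\left(11,5 + 1 \right)}\right) \left(-62 - 46\right) \left(17 + 62\right) = \left(141 + \left(5 + 1\right)\right) \left(-62 - 46\right) \left(17 + 62\right) = \left(141 + 6\right) \left(\left(-108\right) 79\right) = 147 \left(-8532\right) = -1254204$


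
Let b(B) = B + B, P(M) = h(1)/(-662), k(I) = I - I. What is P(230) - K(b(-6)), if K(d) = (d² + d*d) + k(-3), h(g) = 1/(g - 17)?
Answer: -3050495/10592 ≈ -288.00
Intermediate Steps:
h(g) = 1/(-17 + g)
k(I) = 0
P(M) = 1/10592 (P(M) = 1/((-17 + 1)*(-662)) = -1/662/(-16) = -1/16*(-1/662) = 1/10592)
b(B) = 2*B
K(d) = 2*d² (K(d) = (d² + d*d) + 0 = (d² + d²) + 0 = 2*d² + 0 = 2*d²)
P(230) - K(b(-6)) = 1/10592 - 2*(2*(-6))² = 1/10592 - 2*(-12)² = 1/10592 - 2*144 = 1/10592 - 1*288 = 1/10592 - 288 = -3050495/10592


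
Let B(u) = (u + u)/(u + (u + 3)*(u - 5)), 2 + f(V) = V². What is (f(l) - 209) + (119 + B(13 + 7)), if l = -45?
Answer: 141117/73 ≈ 1933.1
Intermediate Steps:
f(V) = -2 + V²
B(u) = 2*u/(u + (-5 + u)*(3 + u)) (B(u) = (2*u)/(u + (3 + u)*(-5 + u)) = (2*u)/(u + (-5 + u)*(3 + u)) = 2*u/(u + (-5 + u)*(3 + u)))
(f(l) - 209) + (119 + B(13 + 7)) = ((-2 + (-45)²) - 209) + (119 + 2*(13 + 7)/(-15 + (13 + 7)² - (13 + 7))) = ((-2 + 2025) - 209) + (119 + 2*20/(-15 + 20² - 1*20)) = (2023 - 209) + (119 + 2*20/(-15 + 400 - 20)) = 1814 + (119 + 2*20/365) = 1814 + (119 + 2*20*(1/365)) = 1814 + (119 + 8/73) = 1814 + 8695/73 = 141117/73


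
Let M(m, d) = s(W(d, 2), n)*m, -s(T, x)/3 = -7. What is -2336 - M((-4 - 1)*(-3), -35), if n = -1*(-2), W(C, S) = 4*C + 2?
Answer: -2651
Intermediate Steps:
W(C, S) = 2 + 4*C
n = 2
s(T, x) = 21 (s(T, x) = -3*(-7) = 21)
M(m, d) = 21*m
-2336 - M((-4 - 1)*(-3), -35) = -2336 - 21*(-4 - 1)*(-3) = -2336 - 21*(-5*(-3)) = -2336 - 21*15 = -2336 - 1*315 = -2336 - 315 = -2651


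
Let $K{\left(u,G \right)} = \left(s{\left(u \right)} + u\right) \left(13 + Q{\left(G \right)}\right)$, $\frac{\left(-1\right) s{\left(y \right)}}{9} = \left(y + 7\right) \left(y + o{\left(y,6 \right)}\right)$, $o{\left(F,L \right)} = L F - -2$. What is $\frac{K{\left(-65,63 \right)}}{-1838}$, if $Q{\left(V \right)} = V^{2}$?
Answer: $\frac{470933221}{919} \approx 5.1244 \cdot 10^{5}$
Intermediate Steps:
$o{\left(F,L \right)} = 2 + F L$ ($o{\left(F,L \right)} = F L + 2 = 2 + F L$)
$s{\left(y \right)} = - 9 \left(2 + 7 y\right) \left(7 + y\right)$ ($s{\left(y \right)} = - 9 \left(y + 7\right) \left(y + \left(2 + y 6\right)\right) = - 9 \left(7 + y\right) \left(y + \left(2 + 6 y\right)\right) = - 9 \left(7 + y\right) \left(2 + 7 y\right) = - 9 \left(2 + 7 y\right) \left(7 + y\right)$)
$K{\left(u,G \right)} = \left(13 + G^{2}\right) \left(-126 - 458 u - 63 u^{2}\right)$ ($K{\left(u,G \right)} = \left(\left(-126 - 459 u - 63 u^{2}\right) + u\right) \left(13 + G^{2}\right) = \left(-126 - 458 u - 63 u^{2}\right) \left(13 + G^{2}\right) = \left(13 + G^{2}\right) \left(-126 - 458 u - 63 u^{2}\right)$)
$\frac{K{\left(-65,63 \right)}}{-1838} = \frac{-1638 - -387010 - 819 \left(-65\right)^{2} - 126 \cdot 63^{2} - - 29770 \cdot 63^{2} - 63 \cdot 63^{2} \left(-65\right)^{2}}{-1838} = \left(-1638 + 387010 - 3460275 - 500094 - \left(-29770\right) 3969 - 250047 \cdot 4225\right) \left(- \frac{1}{1838}\right) = \left(-1638 + 387010 - 3460275 - 500094 + 118157130 - 1056448575\right) \left(- \frac{1}{1838}\right) = \left(-941866442\right) \left(- \frac{1}{1838}\right) = \frac{470933221}{919}$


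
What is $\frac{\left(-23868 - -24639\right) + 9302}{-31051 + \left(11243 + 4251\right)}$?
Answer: $- \frac{10073}{15557} \approx -0.64749$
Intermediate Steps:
$\frac{\left(-23868 - -24639\right) + 9302}{-31051 + \left(11243 + 4251\right)} = \frac{\left(-23868 + 24639\right) + 9302}{-31051 + 15494} = \frac{771 + 9302}{-15557} = 10073 \left(- \frac{1}{15557}\right) = - \frac{10073}{15557}$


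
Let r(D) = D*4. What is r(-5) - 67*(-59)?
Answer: 3933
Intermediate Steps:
r(D) = 4*D
r(-5) - 67*(-59) = 4*(-5) - 67*(-59) = -20 + 3953 = 3933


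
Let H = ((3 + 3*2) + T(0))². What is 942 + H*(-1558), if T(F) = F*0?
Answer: -125256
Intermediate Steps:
T(F) = 0
H = 81 (H = ((3 + 3*2) + 0)² = ((3 + 6) + 0)² = (9 + 0)² = 9² = 81)
942 + H*(-1558) = 942 + 81*(-1558) = 942 - 126198 = -125256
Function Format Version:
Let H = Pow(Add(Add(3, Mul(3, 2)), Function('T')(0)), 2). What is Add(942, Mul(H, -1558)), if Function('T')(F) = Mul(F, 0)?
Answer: -125256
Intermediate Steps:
Function('T')(F) = 0
H = 81 (H = Pow(Add(Add(3, Mul(3, 2)), 0), 2) = Pow(Add(Add(3, 6), 0), 2) = Pow(Add(9, 0), 2) = Pow(9, 2) = 81)
Add(942, Mul(H, -1558)) = Add(942, Mul(81, -1558)) = Add(942, -126198) = -125256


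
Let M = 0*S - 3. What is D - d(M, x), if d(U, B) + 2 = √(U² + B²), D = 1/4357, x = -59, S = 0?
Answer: 8715/4357 - √3490 ≈ -57.076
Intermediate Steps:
M = -3 (M = 0*0 - 3 = 0 - 3 = -3)
D = 1/4357 ≈ 0.00022952
d(U, B) = -2 + √(B² + U²) (d(U, B) = -2 + √(U² + B²) = -2 + √(B² + U²))
D - d(M, x) = 1/4357 - (-2 + √((-59)² + (-3)²)) = 1/4357 - (-2 + √(3481 + 9)) = 1/4357 - (-2 + √3490) = 1/4357 + (2 - √3490) = 8715/4357 - √3490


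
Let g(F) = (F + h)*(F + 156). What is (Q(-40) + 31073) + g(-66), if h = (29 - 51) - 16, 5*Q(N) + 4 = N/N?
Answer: 108562/5 ≈ 21712.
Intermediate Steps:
Q(N) = -⅗ (Q(N) = -⅘ + (N/N)/5 = -⅘ + (⅕)*1 = -⅘ + ⅕ = -⅗)
h = -38 (h = -22 - 16 = -38)
g(F) = (-38 + F)*(156 + F) (g(F) = (F - 38)*(F + 156) = (-38 + F)*(156 + F))
(Q(-40) + 31073) + g(-66) = (-⅗ + 31073) + (-5928 + (-66)² + 118*(-66)) = 155362/5 + (-5928 + 4356 - 7788) = 155362/5 - 9360 = 108562/5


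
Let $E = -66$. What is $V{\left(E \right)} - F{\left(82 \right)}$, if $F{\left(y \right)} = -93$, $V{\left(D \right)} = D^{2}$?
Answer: $4449$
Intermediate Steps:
$V{\left(E \right)} - F{\left(82 \right)} = \left(-66\right)^{2} - -93 = 4356 + 93 = 4449$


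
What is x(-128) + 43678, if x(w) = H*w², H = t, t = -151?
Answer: -2430306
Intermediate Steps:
H = -151
x(w) = -151*w²
x(-128) + 43678 = -151*(-128)² + 43678 = -151*16384 + 43678 = -2473984 + 43678 = -2430306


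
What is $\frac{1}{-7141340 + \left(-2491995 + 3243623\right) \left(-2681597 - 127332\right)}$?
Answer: $- \frac{1}{2111276827752} \approx -4.7365 \cdot 10^{-13}$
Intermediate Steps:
$\frac{1}{-7141340 + \left(-2491995 + 3243623\right) \left(-2681597 - 127332\right)} = \frac{1}{-7141340 + 751628 \left(-2808929\right)} = \frac{1}{-7141340 - 2111269686412} = \frac{1}{-2111276827752} = - \frac{1}{2111276827752}$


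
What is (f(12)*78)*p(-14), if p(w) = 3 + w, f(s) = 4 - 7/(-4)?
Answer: -9867/2 ≈ -4933.5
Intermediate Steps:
f(s) = 23/4 (f(s) = 4 - 7*(-¼) = 4 + 7/4 = 23/4)
(f(12)*78)*p(-14) = ((23/4)*78)*(3 - 14) = (897/2)*(-11) = -9867/2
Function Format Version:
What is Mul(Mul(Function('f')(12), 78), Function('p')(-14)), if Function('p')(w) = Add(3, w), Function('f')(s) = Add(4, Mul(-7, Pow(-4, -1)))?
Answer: Rational(-9867, 2) ≈ -4933.5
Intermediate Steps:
Function('f')(s) = Rational(23, 4) (Function('f')(s) = Add(4, Mul(-7, Rational(-1, 4))) = Add(4, Rational(7, 4)) = Rational(23, 4))
Mul(Mul(Function('f')(12), 78), Function('p')(-14)) = Mul(Mul(Rational(23, 4), 78), Add(3, -14)) = Mul(Rational(897, 2), -11) = Rational(-9867, 2)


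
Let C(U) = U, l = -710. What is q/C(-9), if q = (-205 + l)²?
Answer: -93025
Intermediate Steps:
q = 837225 (q = (-205 - 710)² = (-915)² = 837225)
q/C(-9) = 837225/(-9) = 837225*(-⅑) = -93025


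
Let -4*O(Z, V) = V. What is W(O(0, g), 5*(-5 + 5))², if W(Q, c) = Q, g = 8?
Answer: 4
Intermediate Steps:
O(Z, V) = -V/4
W(O(0, g), 5*(-5 + 5))² = (-¼*8)² = (-2)² = 4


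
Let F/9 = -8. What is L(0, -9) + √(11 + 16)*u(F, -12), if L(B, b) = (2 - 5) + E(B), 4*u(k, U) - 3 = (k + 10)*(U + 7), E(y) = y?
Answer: -3 + 939*√3/4 ≈ 403.60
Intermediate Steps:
F = -72 (F = 9*(-8) = -72)
u(k, U) = ¾ + (7 + U)*(10 + k)/4 (u(k, U) = ¾ + ((k + 10)*(U + 7))/4 = ¾ + ((10 + k)*(7 + U))/4 = ¾ + ((7 + U)*(10 + k))/4 = ¾ + (7 + U)*(10 + k)/4)
L(B, b) = -3 + B (L(B, b) = (2 - 5) + B = -3 + B)
L(0, -9) + √(11 + 16)*u(F, -12) = (-3 + 0) + √(11 + 16)*(73/4 + (5/2)*(-12) + (7/4)*(-72) + (¼)*(-12)*(-72)) = -3 + √27*(73/4 - 30 - 126 + 216) = -3 + (3*√3)*(313/4) = -3 + 939*√3/4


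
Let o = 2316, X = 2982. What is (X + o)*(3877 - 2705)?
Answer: 6209256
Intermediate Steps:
(X + o)*(3877 - 2705) = (2982 + 2316)*(3877 - 2705) = 5298*1172 = 6209256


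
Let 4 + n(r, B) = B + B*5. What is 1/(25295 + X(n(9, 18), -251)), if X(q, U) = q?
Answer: 1/25399 ≈ 3.9372e-5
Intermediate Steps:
n(r, B) = -4 + 6*B (n(r, B) = -4 + (B + B*5) = -4 + (B + 5*B) = -4 + 6*B)
1/(25295 + X(n(9, 18), -251)) = 1/(25295 + (-4 + 6*18)) = 1/(25295 + (-4 + 108)) = 1/(25295 + 104) = 1/25399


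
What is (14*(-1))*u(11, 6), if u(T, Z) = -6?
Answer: 84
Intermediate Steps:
(14*(-1))*u(11, 6) = (14*(-1))*(-6) = -14*(-6) = 84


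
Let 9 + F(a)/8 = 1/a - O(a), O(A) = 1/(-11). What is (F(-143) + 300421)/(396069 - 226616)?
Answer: 42950003/24231779 ≈ 1.7725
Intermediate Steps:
O(A) = -1/11
F(a) = -784/11 + 8/a (F(a) = -72 + 8*(1/a - 1*(-1/11)) = -72 + 8*(1/a + 1/11) = -72 + 8*(1/11 + 1/a) = -72 + (8/11 + 8/a) = -784/11 + 8/a)
(F(-143) + 300421)/(396069 - 226616) = ((-784/11 + 8/(-143)) + 300421)/(396069 - 226616) = ((-784/11 + 8*(-1/143)) + 300421)/169453 = ((-784/11 - 8/143) + 300421)*(1/169453) = (-10200/143 + 300421)*(1/169453) = (42950003/143)*(1/169453) = 42950003/24231779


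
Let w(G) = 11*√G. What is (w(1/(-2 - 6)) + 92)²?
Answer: 67591/8 + 506*I*√2 ≈ 8448.9 + 715.59*I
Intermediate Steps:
(w(1/(-2 - 6)) + 92)² = (11*√(1/(-2 - 6)) + 92)² = (11*√(1/(-8)) + 92)² = (11*√(-⅛) + 92)² = (11*(I*√2/4) + 92)² = (11*I*√2/4 + 92)² = (92 + 11*I*√2/4)²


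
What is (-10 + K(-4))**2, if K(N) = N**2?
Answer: 36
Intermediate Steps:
(-10 + K(-4))**2 = (-10 + (-4)**2)**2 = (-10 + 16)**2 = 6**2 = 36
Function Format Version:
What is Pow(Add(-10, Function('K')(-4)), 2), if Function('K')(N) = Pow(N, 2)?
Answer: 36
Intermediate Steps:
Pow(Add(-10, Function('K')(-4)), 2) = Pow(Add(-10, Pow(-4, 2)), 2) = Pow(Add(-10, 16), 2) = Pow(6, 2) = 36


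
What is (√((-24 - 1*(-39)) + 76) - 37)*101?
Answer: -3737 + 101*√91 ≈ -2773.5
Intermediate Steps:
(√((-24 - 1*(-39)) + 76) - 37)*101 = (√((-24 + 39) + 76) - 37)*101 = (√(15 + 76) - 37)*101 = (√91 - 37)*101 = (-37 + √91)*101 = -3737 + 101*√91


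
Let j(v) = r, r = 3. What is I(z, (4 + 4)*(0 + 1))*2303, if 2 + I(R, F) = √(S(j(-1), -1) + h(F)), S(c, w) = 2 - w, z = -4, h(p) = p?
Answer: -4606 + 2303*√11 ≈ 3032.2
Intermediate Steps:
j(v) = 3
I(R, F) = -2 + √(3 + F) (I(R, F) = -2 + √((2 - 1*(-1)) + F) = -2 + √((2 + 1) + F) = -2 + √(3 + F))
I(z, (4 + 4)*(0 + 1))*2303 = (-2 + √(3 + (4 + 4)*(0 + 1)))*2303 = (-2 + √(3 + 8*1))*2303 = (-2 + √(3 + 8))*2303 = (-2 + √11)*2303 = -4606 + 2303*√11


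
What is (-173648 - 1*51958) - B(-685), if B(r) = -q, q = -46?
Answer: -225652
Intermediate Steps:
B(r) = 46 (B(r) = -1*(-46) = 46)
(-173648 - 1*51958) - B(-685) = (-173648 - 1*51958) - 1*46 = (-173648 - 51958) - 46 = -225606 - 46 = -225652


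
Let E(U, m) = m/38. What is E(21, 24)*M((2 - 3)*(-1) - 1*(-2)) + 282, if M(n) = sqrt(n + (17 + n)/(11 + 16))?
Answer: 282 + 4*sqrt(303)/57 ≈ 283.22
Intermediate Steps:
E(U, m) = m/38 (E(U, m) = m*(1/38) = m/38)
M(n) = sqrt(17/27 + 28*n/27) (M(n) = sqrt(n + (17 + n)/27) = sqrt(n + (17 + n)*(1/27)) = sqrt(n + (17/27 + n/27)) = sqrt(17/27 + 28*n/27))
E(21, 24)*M((2 - 3)*(-1) - 1*(-2)) + 282 = ((1/38)*24)*(sqrt(51 + 84*((2 - 3)*(-1) - 1*(-2)))/9) + 282 = 12*(sqrt(51 + 84*(-1*(-1) + 2))/9)/19 + 282 = 12*(sqrt(51 + 84*(1 + 2))/9)/19 + 282 = 12*(sqrt(51 + 84*3)/9)/19 + 282 = 12*(sqrt(51 + 252)/9)/19 + 282 = 12*(sqrt(303)/9)/19 + 282 = 4*sqrt(303)/57 + 282 = 282 + 4*sqrt(303)/57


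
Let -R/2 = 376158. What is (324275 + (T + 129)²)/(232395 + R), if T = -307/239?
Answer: -6484875617/9899469147 ≈ -0.65507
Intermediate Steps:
R = -752316 (R = -2*376158 = -752316)
T = -307/239 (T = -307*1/239 = -307/239 ≈ -1.2845)
(324275 + (T + 129)²)/(232395 + R) = (324275 + (-307/239 + 129)²)/(232395 - 752316) = (324275 + (30524/239)²)/(-519921) = (324275 + 931714576/57121)*(-1/519921) = (19454626851/57121)*(-1/519921) = -6484875617/9899469147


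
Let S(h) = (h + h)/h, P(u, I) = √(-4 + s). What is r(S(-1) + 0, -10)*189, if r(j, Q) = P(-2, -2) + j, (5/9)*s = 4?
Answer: 378 + 756*√5/5 ≈ 716.09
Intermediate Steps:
s = 36/5 (s = (9/5)*4 = 36/5 ≈ 7.2000)
P(u, I) = 4*√5/5 (P(u, I) = √(-4 + 36/5) = √(16/5) = 4*√5/5)
S(h) = 2 (S(h) = (2*h)/h = 2)
r(j, Q) = j + 4*√5/5 (r(j, Q) = 4*√5/5 + j = j + 4*√5/5)
r(S(-1) + 0, -10)*189 = ((2 + 0) + 4*√5/5)*189 = (2 + 4*√5/5)*189 = 378 + 756*√5/5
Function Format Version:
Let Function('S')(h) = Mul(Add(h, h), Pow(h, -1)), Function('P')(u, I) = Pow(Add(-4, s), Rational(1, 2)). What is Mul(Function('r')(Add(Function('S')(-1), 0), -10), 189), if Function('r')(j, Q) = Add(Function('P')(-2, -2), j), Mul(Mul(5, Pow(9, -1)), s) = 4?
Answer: Add(378, Mul(Rational(756, 5), Pow(5, Rational(1, 2)))) ≈ 716.09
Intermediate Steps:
s = Rational(36, 5) (s = Mul(Rational(9, 5), 4) = Rational(36, 5) ≈ 7.2000)
Function('P')(u, I) = Mul(Rational(4, 5), Pow(5, Rational(1, 2))) (Function('P')(u, I) = Pow(Add(-4, Rational(36, 5)), Rational(1, 2)) = Pow(Rational(16, 5), Rational(1, 2)) = Mul(Rational(4, 5), Pow(5, Rational(1, 2))))
Function('S')(h) = 2 (Function('S')(h) = Mul(Mul(2, h), Pow(h, -1)) = 2)
Function('r')(j, Q) = Add(j, Mul(Rational(4, 5), Pow(5, Rational(1, 2)))) (Function('r')(j, Q) = Add(Mul(Rational(4, 5), Pow(5, Rational(1, 2))), j) = Add(j, Mul(Rational(4, 5), Pow(5, Rational(1, 2)))))
Mul(Function('r')(Add(Function('S')(-1), 0), -10), 189) = Mul(Add(Add(2, 0), Mul(Rational(4, 5), Pow(5, Rational(1, 2)))), 189) = Mul(Add(2, Mul(Rational(4, 5), Pow(5, Rational(1, 2)))), 189) = Add(378, Mul(Rational(756, 5), Pow(5, Rational(1, 2))))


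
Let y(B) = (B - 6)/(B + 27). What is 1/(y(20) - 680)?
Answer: -47/31946 ≈ -0.0014712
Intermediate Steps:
y(B) = (-6 + B)/(27 + B)
1/(y(20) - 680) = 1/((-6 + 20)/(27 + 20) - 680) = 1/(14/47 - 680) = 1/(-31946/47) = -47/31946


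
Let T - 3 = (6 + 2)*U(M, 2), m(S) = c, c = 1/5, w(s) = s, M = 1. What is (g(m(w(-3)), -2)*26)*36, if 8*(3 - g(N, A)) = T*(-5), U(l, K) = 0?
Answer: 4563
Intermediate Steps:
c = ⅕ (c = 1*(⅕) = ⅕ ≈ 0.20000)
m(S) = ⅕
T = 3 (T = 3 + (6 + 2)*0 = 3 + 8*0 = 3 + 0 = 3)
g(N, A) = 39/8 (g(N, A) = 3 - 3*(-5)/8 = 3 - ⅛*(-15) = 3 + 15/8 = 39/8)
(g(m(w(-3)), -2)*26)*36 = ((39/8)*26)*36 = (507/4)*36 = 4563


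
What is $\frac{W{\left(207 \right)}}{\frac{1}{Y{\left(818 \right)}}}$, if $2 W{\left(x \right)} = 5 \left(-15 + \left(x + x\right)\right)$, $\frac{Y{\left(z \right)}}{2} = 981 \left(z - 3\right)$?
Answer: $1595032425$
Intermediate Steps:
$Y{\left(z \right)} = -5886 + 1962 z$ ($Y{\left(z \right)} = 2 \cdot 981 \left(z - 3\right) = 2 \cdot 981 \left(-3 + z\right) = 2 \left(-2943 + 981 z\right) = -5886 + 1962 z$)
$W{\left(x \right)} = - \frac{75}{2} + 5 x$ ($W{\left(x \right)} = \frac{5 \left(-15 + \left(x + x\right)\right)}{2} = \frac{5 \left(-15 + 2 x\right)}{2} = \frac{-75 + 10 x}{2} = - \frac{75}{2} + 5 x$)
$\frac{W{\left(207 \right)}}{\frac{1}{Y{\left(818 \right)}}} = \frac{- \frac{75}{2} + 5 \cdot 207}{\frac{1}{-5886 + 1962 \cdot 818}} = \frac{- \frac{75}{2} + 1035}{\frac{1}{-5886 + 1604916}} = \frac{1995}{2 \cdot \frac{1}{1599030}} = \frac{1995 \frac{1}{\frac{1}{1599030}}}{2} = \frac{1995}{2} \cdot 1599030 = 1595032425$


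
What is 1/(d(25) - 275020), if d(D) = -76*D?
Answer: -1/276920 ≈ -3.6112e-6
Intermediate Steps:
1/(d(25) - 275020) = 1/(-76*25 - 275020) = 1/(-1900 - 275020) = 1/(-276920) = -1/276920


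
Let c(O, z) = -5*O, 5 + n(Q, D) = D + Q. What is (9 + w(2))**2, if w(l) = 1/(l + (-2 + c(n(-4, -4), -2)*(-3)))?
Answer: 3076516/38025 ≈ 80.908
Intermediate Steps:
n(Q, D) = -5 + D + Q (n(Q, D) = -5 + (D + Q) = -5 + D + Q)
w(l) = 1/(-197 + l) (w(l) = 1/(l + (-2 - 5*(-5 - 4 - 4)*(-3))) = 1/(l + (-2 - 5*(-13)*(-3))) = 1/(l + (-2 + 65*(-3))) = 1/(l + (-2 - 195)) = 1/(l - 197) = 1/(-197 + l))
(9 + w(2))**2 = (9 + 1/(-197 + 2))**2 = (9 + 1/(-195))**2 = (9 - 1/195)**2 = (1754/195)**2 = 3076516/38025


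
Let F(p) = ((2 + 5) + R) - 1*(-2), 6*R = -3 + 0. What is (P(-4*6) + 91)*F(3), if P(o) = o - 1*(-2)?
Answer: 1173/2 ≈ 586.50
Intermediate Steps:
P(o) = 2 + o (P(o) = o + 2 = 2 + o)
R = -½ (R = (-3 + 0)/6 = (⅙)*(-3) = -½ ≈ -0.50000)
F(p) = 17/2 (F(p) = ((2 + 5) - ½) - 1*(-2) = (7 - ½) + 2 = 13/2 + 2 = 17/2)
(P(-4*6) + 91)*F(3) = ((2 - 4*6) + 91)*(17/2) = ((2 - 24) + 91)*(17/2) = (-22 + 91)*(17/2) = 69*(17/2) = 1173/2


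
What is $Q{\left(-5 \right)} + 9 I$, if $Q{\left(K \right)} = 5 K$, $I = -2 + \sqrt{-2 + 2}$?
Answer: $-43$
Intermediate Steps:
$I = -2$ ($I = -2 + \sqrt{0} = -2 + 0 = -2$)
$Q{\left(-5 \right)} + 9 I = 5 \left(-5\right) + 9 \left(-2\right) = -25 - 18 = -43$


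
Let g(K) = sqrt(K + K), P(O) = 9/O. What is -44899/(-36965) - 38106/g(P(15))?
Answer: 44899/36965 - 6351*sqrt(30) ≈ -34785.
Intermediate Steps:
g(K) = sqrt(2)*sqrt(K) (g(K) = sqrt(2*K) = sqrt(2)*sqrt(K))
-44899/(-36965) - 38106/g(P(15)) = -44899/(-36965) - 38106*sqrt(30)/6 = -44899*(-1/36965) - 38106*sqrt(30)/6 = 44899/36965 - 38106*sqrt(30)/6 = 44899/36965 - 6351*sqrt(30)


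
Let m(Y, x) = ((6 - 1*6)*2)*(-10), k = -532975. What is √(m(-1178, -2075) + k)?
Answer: 5*I*√21319 ≈ 730.05*I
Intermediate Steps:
m(Y, x) = 0 (m(Y, x) = ((6 - 6)*2)*(-10) = (0*2)*(-10) = 0*(-10) = 0)
√(m(-1178, -2075) + k) = √(0 - 532975) = √(-532975) = 5*I*√21319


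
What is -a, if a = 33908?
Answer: -33908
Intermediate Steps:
-a = -1*33908 = -33908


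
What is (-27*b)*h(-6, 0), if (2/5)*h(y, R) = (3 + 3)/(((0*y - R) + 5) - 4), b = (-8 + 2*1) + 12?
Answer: -2430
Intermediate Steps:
b = 6 (b = (-8 + 2) + 12 = -6 + 12 = 6)
h(y, R) = 15/(1 - R) (h(y, R) = 5*((3 + 3)/(((0*y - R) + 5) - 4))/2 = 5*(6/(((0 - R) + 5) - 4))/2 = 5*(6/((-R + 5) - 4))/2 = 5*(6/((5 - R) - 4))/2 = 5*(6/(1 - R))/2 = 15/(1 - R))
(-27*b)*h(-6, 0) = (-27*6)*(-15/(-1 + 0)) = -(-2430)/(-1) = -(-2430)*(-1) = -162*15 = -2430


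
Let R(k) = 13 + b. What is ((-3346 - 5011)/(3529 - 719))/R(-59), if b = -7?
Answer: -8357/16860 ≈ -0.49567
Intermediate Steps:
R(k) = 6 (R(k) = 13 - 7 = 6)
((-3346 - 5011)/(3529 - 719))/R(-59) = ((-3346 - 5011)/(3529 - 719))/6 = -8357/2810*(1/6) = -8357*1/2810*(1/6) = -8357/2810*1/6 = -8357/16860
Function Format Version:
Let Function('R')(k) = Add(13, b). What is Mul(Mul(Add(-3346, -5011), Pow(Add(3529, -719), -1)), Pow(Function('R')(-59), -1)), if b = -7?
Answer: Rational(-8357, 16860) ≈ -0.49567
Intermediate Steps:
Function('R')(k) = 6 (Function('R')(k) = Add(13, -7) = 6)
Mul(Mul(Add(-3346, -5011), Pow(Add(3529, -719), -1)), Pow(Function('R')(-59), -1)) = Mul(Mul(Add(-3346, -5011), Pow(Add(3529, -719), -1)), Pow(6, -1)) = Mul(Mul(-8357, Pow(2810, -1)), Rational(1, 6)) = Mul(Mul(-8357, Rational(1, 2810)), Rational(1, 6)) = Mul(Rational(-8357, 2810), Rational(1, 6)) = Rational(-8357, 16860)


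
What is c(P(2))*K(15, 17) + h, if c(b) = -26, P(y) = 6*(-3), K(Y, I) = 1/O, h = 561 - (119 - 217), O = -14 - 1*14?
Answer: 9239/14 ≈ 659.93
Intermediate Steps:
O = -28 (O = -14 - 14 = -28)
h = 659 (h = 561 - 1*(-98) = 561 + 98 = 659)
K(Y, I) = -1/28 (K(Y, I) = 1/(-28) = -1/28)
P(y) = -18
c(P(2))*K(15, 17) + h = -26*(-1/28) + 659 = 13/14 + 659 = 9239/14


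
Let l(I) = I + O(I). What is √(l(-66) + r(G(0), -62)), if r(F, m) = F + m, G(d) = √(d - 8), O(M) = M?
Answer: √(-194 + 2*I*√2) ≈ 0.1015 + 13.929*I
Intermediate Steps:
G(d) = √(-8 + d)
l(I) = 2*I (l(I) = I + I = 2*I)
√(l(-66) + r(G(0), -62)) = √(2*(-66) + (√(-8 + 0) - 62)) = √(-132 + (√(-8) - 62)) = √(-132 + (2*I*√2 - 62)) = √(-132 + (-62 + 2*I*√2)) = √(-194 + 2*I*√2)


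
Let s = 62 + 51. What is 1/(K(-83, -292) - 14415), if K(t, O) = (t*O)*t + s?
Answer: -1/2025890 ≈ -4.9361e-7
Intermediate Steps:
s = 113
K(t, O) = 113 + O*t**2 (K(t, O) = (t*O)*t + 113 = (O*t)*t + 113 = O*t**2 + 113 = 113 + O*t**2)
1/(K(-83, -292) - 14415) = 1/((113 - 292*(-83)**2) - 14415) = 1/((113 - 292*6889) - 14415) = 1/((113 - 2011588) - 14415) = 1/(-2011475 - 14415) = 1/(-2025890) = -1/2025890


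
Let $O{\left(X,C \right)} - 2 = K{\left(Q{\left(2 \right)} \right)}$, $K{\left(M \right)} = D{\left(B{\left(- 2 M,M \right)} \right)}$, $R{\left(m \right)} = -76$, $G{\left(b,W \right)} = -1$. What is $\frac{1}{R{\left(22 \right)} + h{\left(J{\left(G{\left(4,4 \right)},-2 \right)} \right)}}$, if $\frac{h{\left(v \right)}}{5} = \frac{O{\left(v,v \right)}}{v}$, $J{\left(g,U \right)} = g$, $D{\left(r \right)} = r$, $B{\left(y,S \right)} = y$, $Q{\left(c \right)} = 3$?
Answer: $- \frac{1}{56} \approx -0.017857$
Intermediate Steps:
$K{\left(M \right)} = - 2 M$
$O{\left(X,C \right)} = -4$ ($O{\left(X,C \right)} = 2 - 6 = -4$)
$h{\left(v \right)} = - \frac{20}{v}$ ($h{\left(v \right)} = 5 \left(- \frac{4}{v}\right) = - \frac{20}{v}$)
$\frac{1}{R{\left(22 \right)} + h{\left(J{\left(G{\left(4,4 \right)},-2 \right)} \right)}} = \frac{1}{-76 - \frac{20}{-1}} = \frac{1}{-76 - -20} = \frac{1}{-76 + 20} = \frac{1}{-56} = - \frac{1}{56}$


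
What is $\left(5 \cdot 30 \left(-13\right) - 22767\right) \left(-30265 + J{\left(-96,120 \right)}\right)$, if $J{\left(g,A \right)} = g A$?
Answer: $1032799845$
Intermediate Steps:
$J{\left(g,A \right)} = A g$
$\left(5 \cdot 30 \left(-13\right) - 22767\right) \left(-30265 + J{\left(-96,120 \right)}\right) = \left(5 \cdot 30 \left(-13\right) - 22767\right) \left(-30265 + 120 \left(-96\right)\right) = \left(150 \left(-13\right) - 22767\right) \left(-30265 - 11520\right) = \left(-1950 - 22767\right) \left(-41785\right) = \left(-24717\right) \left(-41785\right) = 1032799845$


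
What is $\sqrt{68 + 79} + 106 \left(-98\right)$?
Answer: $-10388 + 7 \sqrt{3} \approx -10376.0$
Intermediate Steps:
$\sqrt{68 + 79} + 106 \left(-98\right) = \sqrt{147} - 10388 = 7 \sqrt{3} - 10388 = -10388 + 7 \sqrt{3}$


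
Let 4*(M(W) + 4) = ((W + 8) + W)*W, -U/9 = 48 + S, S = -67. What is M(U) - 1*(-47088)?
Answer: 124093/2 ≈ 62047.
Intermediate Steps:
U = 171 (U = -9*(48 - 67) = -9*(-19) = 171)
M(W) = -4 + W*(8 + 2*W)/4 (M(W) = -4 + (((W + 8) + W)*W)/4 = -4 + (((8 + W) + W)*W)/4 = -4 + ((8 + 2*W)*W)/4 = -4 + (W*(8 + 2*W))/4 = -4 + W*(8 + 2*W)/4)
M(U) - 1*(-47088) = (-4 + (½)*171² + 2*171) - 1*(-47088) = (-4 + (½)*29241 + 342) + 47088 = (-4 + 29241/2 + 342) + 47088 = 29917/2 + 47088 = 124093/2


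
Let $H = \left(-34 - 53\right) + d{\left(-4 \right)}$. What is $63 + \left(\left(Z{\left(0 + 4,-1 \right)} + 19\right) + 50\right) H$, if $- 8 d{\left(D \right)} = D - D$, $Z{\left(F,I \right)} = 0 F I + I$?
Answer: $-5853$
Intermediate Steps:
$Z{\left(F,I \right)} = I$ ($Z{\left(F,I \right)} = 0 I + I = 0 + I = I$)
$d{\left(D \right)} = 0$ ($d{\left(D \right)} = - \frac{D - D}{8} = \left(- \frac{1}{8}\right) 0 = 0$)
$H = -87$ ($H = \left(-34 - 53\right) + 0 = -87 + 0 = -87$)
$63 + \left(\left(Z{\left(0 + 4,-1 \right)} + 19\right) + 50\right) H = 63 + \left(\left(-1 + 19\right) + 50\right) \left(-87\right) = 63 + \left(18 + 50\right) \left(-87\right) = 63 + 68 \left(-87\right) = 63 - 5916 = -5853$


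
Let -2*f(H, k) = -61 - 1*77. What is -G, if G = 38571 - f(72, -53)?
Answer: -38502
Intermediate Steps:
f(H, k) = 69 (f(H, k) = -(-61 - 1*77)/2 = -(-61 - 77)/2 = -½*(-138) = 69)
G = 38502 (G = 38571 - 1*69 = 38571 - 69 = 38502)
-G = -1*38502 = -38502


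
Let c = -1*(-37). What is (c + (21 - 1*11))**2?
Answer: 2209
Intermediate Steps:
c = 37
(c + (21 - 1*11))**2 = (37 + (21 - 1*11))**2 = (37 + (21 - 11))**2 = (37 + 10)**2 = 47**2 = 2209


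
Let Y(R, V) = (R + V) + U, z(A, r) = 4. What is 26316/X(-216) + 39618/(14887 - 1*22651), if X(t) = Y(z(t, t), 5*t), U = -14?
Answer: -20625087/705230 ≈ -29.246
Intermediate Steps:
Y(R, V) = -14 + R + V (Y(R, V) = (R + V) - 14 = -14 + R + V)
X(t) = -10 + 5*t (X(t) = -14 + 4 + 5*t = -10 + 5*t)
26316/X(-216) + 39618/(14887 - 1*22651) = 26316/(-10 + 5*(-216)) + 39618/(14887 - 1*22651) = 26316/(-10 - 1080) + 39618/(14887 - 22651) = 26316/(-1090) + 39618/(-7764) = 26316*(-1/1090) + 39618*(-1/7764) = -13158/545 - 6603/1294 = -20625087/705230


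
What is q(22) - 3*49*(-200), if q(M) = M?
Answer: 29422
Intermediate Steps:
q(22) - 3*49*(-200) = 22 - 3*49*(-200) = 22 - 147*(-200) = 22 + 29400 = 29422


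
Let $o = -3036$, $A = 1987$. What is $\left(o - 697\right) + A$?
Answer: $-1746$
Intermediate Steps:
$\left(o - 697\right) + A = \left(-3036 - 697\right) + 1987 = -3733 + 1987 = -1746$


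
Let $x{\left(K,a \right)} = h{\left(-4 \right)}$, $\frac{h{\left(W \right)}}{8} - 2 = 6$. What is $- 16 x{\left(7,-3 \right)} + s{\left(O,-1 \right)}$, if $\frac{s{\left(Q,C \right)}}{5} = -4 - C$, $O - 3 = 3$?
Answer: $-1039$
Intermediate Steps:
$O = 6$ ($O = 3 + 3 = 6$)
$h{\left(W \right)} = 64$ ($h{\left(W \right)} = 16 + 8 \cdot 6 = 16 + 48 = 64$)
$x{\left(K,a \right)} = 64$
$s{\left(Q,C \right)} = -20 - 5 C$ ($s{\left(Q,C \right)} = 5 \left(-4 - C\right) = -20 - 5 C$)
$- 16 x{\left(7,-3 \right)} + s{\left(O,-1 \right)} = \left(-16\right) 64 - 15 = -1024 + \left(-20 + 5\right) = -1024 - 15 = -1039$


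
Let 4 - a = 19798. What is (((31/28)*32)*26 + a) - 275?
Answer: -134035/7 ≈ -19148.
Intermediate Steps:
a = -19794 (a = 4 - 1*19798 = 4 - 19798 = -19794)
(((31/28)*32)*26 + a) - 275 = (((31/28)*32)*26 - 19794) - 275 = ((248/7)*26 - 19794) - 275 = (6448/7 - 19794) - 275 = -132110/7 - 275 = -134035/7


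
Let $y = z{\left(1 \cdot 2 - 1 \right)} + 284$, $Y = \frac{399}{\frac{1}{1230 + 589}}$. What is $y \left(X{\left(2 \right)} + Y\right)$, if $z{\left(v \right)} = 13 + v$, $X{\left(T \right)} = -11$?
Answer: $216279460$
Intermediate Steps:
$Y = 725781$ ($Y = \frac{399}{\frac{1}{1819}} = 399 \frac{1}{\frac{1}{1819}} = 399 \cdot 1819 = 725781$)
$y = 298$ ($y = \left(13 + \left(1 \cdot 2 - 1\right)\right) + 284 = \left(13 + \left(2 - 1\right)\right) + 284 = \left(13 + 1\right) + 284 = 14 + 284 = 298$)
$y \left(X{\left(2 \right)} + Y\right) = 298 \left(-11 + 725781\right) = 298 \cdot 725770 = 216279460$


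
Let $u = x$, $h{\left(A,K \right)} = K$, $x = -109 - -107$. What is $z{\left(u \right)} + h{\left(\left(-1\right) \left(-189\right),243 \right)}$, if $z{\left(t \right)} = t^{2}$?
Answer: $247$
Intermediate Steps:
$x = -2$ ($x = -109 + 107 = -2$)
$u = -2$
$z{\left(u \right)} + h{\left(\left(-1\right) \left(-189\right),243 \right)} = \left(-2\right)^{2} + 243 = 4 + 243 = 247$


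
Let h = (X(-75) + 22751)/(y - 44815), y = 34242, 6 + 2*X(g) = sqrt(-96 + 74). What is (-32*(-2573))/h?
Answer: -43380088576/1133563 + 10488416*I*sqrt(22)/12469193 ≈ -38269.0 + 3.9453*I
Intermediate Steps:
X(g) = -3 + I*sqrt(22)/2 (X(g) = -3 + sqrt(-96 + 74)/2 = -3 + sqrt(-22)/2 = -3 + (I*sqrt(22))/2 = -3 + I*sqrt(22)/2)
h = -22748/10573 - I*sqrt(22)/21146 (h = ((-3 + I*sqrt(22)/2) + 22751)/(34242 - 44815) = (22748 + I*sqrt(22)/2)/(-10573) = (22748 + I*sqrt(22)/2)*(-1/10573) = -22748/10573 - I*sqrt(22)/21146 ≈ -2.1515 - 0.00022181*I)
(-32*(-2573))/h = (-32*(-2573))/(-22748/10573 - I*sqrt(22)/21146) = 82336/(-22748/10573 - I*sqrt(22)/21146)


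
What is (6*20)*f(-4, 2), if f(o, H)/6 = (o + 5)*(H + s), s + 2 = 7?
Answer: 5040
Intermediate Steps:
s = 5 (s = -2 + 7 = 5)
f(o, H) = 6*(5 + H)*(5 + o) (f(o, H) = 6*((o + 5)*(H + 5)) = 6*((5 + o)*(5 + H)) = 6*((5 + H)*(5 + o)) = 6*(5 + H)*(5 + o))
(6*20)*f(-4, 2) = (6*20)*(150 + 30*2 + 30*(-4) + 6*2*(-4)) = 120*(150 + 60 - 120 - 48) = 120*42 = 5040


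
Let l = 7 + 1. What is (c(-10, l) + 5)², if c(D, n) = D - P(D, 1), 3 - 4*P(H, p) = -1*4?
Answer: 729/16 ≈ 45.563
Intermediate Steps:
P(H, p) = 7/4 (P(H, p) = ¾ - (-1)*4/4 = ¾ - ¼*(-4) = ¾ + 1 = 7/4)
l = 8
c(D, n) = -7/4 + D (c(D, n) = D - 1*7/4 = D - 7/4 = -7/4 + D)
(c(-10, l) + 5)² = ((-7/4 - 10) + 5)² = (-47/4 + 5)² = (-27/4)² = 729/16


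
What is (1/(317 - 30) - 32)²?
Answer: 84327489/82369 ≈ 1023.8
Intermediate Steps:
(1/(317 - 30) - 32)² = (1/287 - 32)² = (-9183/287)² = 84327489/82369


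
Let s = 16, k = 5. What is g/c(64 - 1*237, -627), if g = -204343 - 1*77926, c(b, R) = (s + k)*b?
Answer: 282269/3633 ≈ 77.696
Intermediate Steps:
c(b, R) = 21*b (c(b, R) = (16 + 5)*b = 21*b)
g = -282269 (g = -204343 - 77926 = -282269)
g/c(64 - 1*237, -627) = -282269*1/(21*(64 - 1*237)) = -282269*1/(21*(64 - 237)) = -282269/(21*(-173)) = -282269/(-3633) = -282269*(-1/3633) = 282269/3633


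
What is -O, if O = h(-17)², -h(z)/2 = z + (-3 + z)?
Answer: -5476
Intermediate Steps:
h(z) = 6 - 4*z (h(z) = -2*(z + (-3 + z)) = -2*(-3 + 2*z) = 6 - 4*z)
O = 5476 (O = (6 - 4*(-17))² = (6 + 68)² = 74² = 5476)
-O = -1*5476 = -5476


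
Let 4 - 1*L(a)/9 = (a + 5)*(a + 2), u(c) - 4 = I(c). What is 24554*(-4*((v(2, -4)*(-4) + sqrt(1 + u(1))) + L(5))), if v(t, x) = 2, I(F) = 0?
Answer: 59126032 - 98216*sqrt(5) ≈ 5.8906e+7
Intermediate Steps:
u(c) = 4 (u(c) = 4 + 0 = 4)
L(a) = 36 - 9*(2 + a)*(5 + a) (L(a) = 36 - 9*(a + 5)*(a + 2) = 36 - 9*(5 + a)*(2 + a) = 36 - 9*(2 + a)*(5 + a))
24554*(-4*((v(2, -4)*(-4) + sqrt(1 + u(1))) + L(5))) = 24554*(-4*((2*(-4) + sqrt(1 + 4)) + (-54 - 63*5 - 9*5**2))) = 24554*(-4*((-8 + sqrt(5)) + (-54 - 315 - 9*25))) = 24554*(-4*((-8 + sqrt(5)) + (-54 - 315 - 225))) = 24554*(-4*((-8 + sqrt(5)) - 594)) = 24554*(-4*(-602 + sqrt(5))) = 24554*(2408 - 4*sqrt(5)) = 59126032 - 98216*sqrt(5)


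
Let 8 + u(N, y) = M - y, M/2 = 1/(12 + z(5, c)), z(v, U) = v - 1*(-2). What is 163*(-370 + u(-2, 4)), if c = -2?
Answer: -1182728/19 ≈ -62249.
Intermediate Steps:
z(v, U) = 2 + v (z(v, U) = v + 2 = 2 + v)
M = 2/19 (M = 2/(12 + (2 + 5)) = 2/(12 + 7) = 2/19 ≈ 0.10526)
u(N, y) = -150/19 - y (u(N, y) = -8 + (2/19 - y) = -150/19 - y)
163*(-370 + u(-2, 4)) = 163*(-370 + (-150/19 - 1*4)) = 163*(-370 + (-150/19 - 4)) = 163*(-370 - 226/19) = 163*(-7256/19) = -1182728/19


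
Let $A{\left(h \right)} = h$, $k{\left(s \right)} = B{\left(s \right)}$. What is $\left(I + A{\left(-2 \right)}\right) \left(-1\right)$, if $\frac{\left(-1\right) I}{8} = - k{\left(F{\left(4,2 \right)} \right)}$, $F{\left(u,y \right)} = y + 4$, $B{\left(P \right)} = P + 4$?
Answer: $-78$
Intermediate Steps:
$B{\left(P \right)} = 4 + P$
$F{\left(u,y \right)} = 4 + y$
$k{\left(s \right)} = 4 + s$
$I = 80$ ($I = - 8 \left(- (4 + \left(4 + 2\right))\right) = - 8 \left(- (4 + 6)\right) = - 8 \left(\left(-1\right) 10\right) = \left(-8\right) \left(-10\right) = 80$)
$\left(I + A{\left(-2 \right)}\right) \left(-1\right) = \left(80 - 2\right) \left(-1\right) = 78 \left(-1\right) = -78$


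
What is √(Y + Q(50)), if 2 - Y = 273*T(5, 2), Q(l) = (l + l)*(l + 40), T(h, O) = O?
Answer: 2*√2114 ≈ 91.957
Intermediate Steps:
Q(l) = 2*l*(40 + l) (Q(l) = (2*l)*(40 + l) = 2*l*(40 + l))
Y = -544 (Y = 2 - 273*2 = 2 - 1*546 = 2 - 546 = -544)
√(Y + Q(50)) = √(-544 + 2*50*(40 + 50)) = √(-544 + 2*50*90) = √(-544 + 9000) = √8456 = 2*√2114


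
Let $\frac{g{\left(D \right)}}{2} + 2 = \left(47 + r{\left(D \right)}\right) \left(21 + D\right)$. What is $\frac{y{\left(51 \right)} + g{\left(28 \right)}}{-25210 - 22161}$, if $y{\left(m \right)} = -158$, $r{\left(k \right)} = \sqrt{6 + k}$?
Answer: $- \frac{4444}{47371} - \frac{98 \sqrt{34}}{47371} \approx -0.10588$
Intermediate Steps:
$g{\left(D \right)} = -4 + 2 \left(21 + D\right) \left(47 + \sqrt{6 + D}\right)$ ($g{\left(D \right)} = -4 + 2 \left(47 + \sqrt{6 + D}\right) \left(21 + D\right) = -4 + 2 \left(21 + D\right) \left(47 + \sqrt{6 + D}\right)$)
$\frac{y{\left(51 \right)} + g{\left(28 \right)}}{-25210 - 22161} = \frac{-158 + \left(1970 + 42 \sqrt{6 + 28} + 94 \cdot 28 + 2 \cdot 28 \sqrt{6 + 28}\right)}{-25210 - 22161} = \frac{-158 + \left(1970 + 42 \sqrt{34} + 2632 + 2 \cdot 28 \sqrt{34}\right)}{-47371} = \left(-158 + \left(1970 + 42 \sqrt{34} + 2632 + 56 \sqrt{34}\right)\right) \left(- \frac{1}{47371}\right) = \left(-158 + \left(4602 + 98 \sqrt{34}\right)\right) \left(- \frac{1}{47371}\right) = \left(4444 + 98 \sqrt{34}\right) \left(- \frac{1}{47371}\right) = - \frac{4444}{47371} - \frac{98 \sqrt{34}}{47371}$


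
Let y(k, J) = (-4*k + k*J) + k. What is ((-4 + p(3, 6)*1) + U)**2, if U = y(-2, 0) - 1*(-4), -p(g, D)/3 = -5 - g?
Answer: 900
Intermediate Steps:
y(k, J) = -3*k + J*k (y(k, J) = (-4*k + J*k) + k = -3*k + J*k)
p(g, D) = 15 + 3*g (p(g, D) = -3*(-5 - g) = 15 + 3*g)
U = 10 (U = -2*(-3 + 0) - 1*(-4) = -2*(-3) + 4 = 6 + 4 = 10)
((-4 + p(3, 6)*1) + U)**2 = ((-4 + (15 + 3*3)*1) + 10)**2 = ((-4 + (15 + 9)*1) + 10)**2 = ((-4 + 24*1) + 10)**2 = ((-4 + 24) + 10)**2 = (20 + 10)**2 = 30**2 = 900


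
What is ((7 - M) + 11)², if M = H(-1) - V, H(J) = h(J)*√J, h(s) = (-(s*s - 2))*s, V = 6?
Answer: (24 + I)² ≈ 575.0 + 48.0*I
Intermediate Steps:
h(s) = s*(2 - s²) (h(s) = (-(s² - 2))*s = (-(-2 + s²))*s = (2 - s²)*s = s*(2 - s²))
H(J) = J^(3/2)*(2 - J²) (H(J) = (J*(2 - J²))*√J = J^(3/2)*(2 - J²))
M = -6 - I (M = (-1)^(3/2)*(2 - 1*(-1)²) - 1*6 = (-I)*(2 - 1*1) - 6 = (-I)*(2 - 1) - 6 = -I*1 - 6 = -I - 6 = -6 - I ≈ -6.0 - 1.0*I)
((7 - M) + 11)² = ((7 - (-6 - I)) + 11)² = ((7 + (6 + I)) + 11)² = ((13 + I) + 11)² = (24 + I)²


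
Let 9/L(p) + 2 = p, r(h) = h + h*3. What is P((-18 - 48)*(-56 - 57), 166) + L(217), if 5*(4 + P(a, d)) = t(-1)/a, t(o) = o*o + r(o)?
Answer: -2115629/534490 ≈ -3.9582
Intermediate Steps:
r(h) = 4*h (r(h) = h + 3*h = 4*h)
L(p) = 9/(-2 + p)
t(o) = o² + 4*o (t(o) = o*o + 4*o = o² + 4*o)
P(a, d) = -4 - 3/(5*a) (P(a, d) = -4 + ((-(4 - 1))/a)/5 = -4 + ((-1*3)/a)/5 = -4 + (-3/a)/5 = -4 - 3/(5*a))
P((-18 - 48)*(-56 - 57), 166) + L(217) = (-4 - 3*1/((-56 - 57)*(-18 - 48))/5) + 9/(-2 + 217) = (-4 - 3/(5*((-66*(-113))))) + 9/215 = (-4 - ⅗/7458) + 9*(1/215) = (-4 - ⅗*1/7458) + 9/215 = (-4 - 1/12430) + 9/215 = -49721/12430 + 9/215 = -2115629/534490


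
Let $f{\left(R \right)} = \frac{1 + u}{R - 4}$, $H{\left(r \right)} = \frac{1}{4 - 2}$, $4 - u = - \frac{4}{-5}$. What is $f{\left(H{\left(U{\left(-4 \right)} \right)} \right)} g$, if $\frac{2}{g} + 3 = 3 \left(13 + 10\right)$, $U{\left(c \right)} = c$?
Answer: $- \frac{2}{55} \approx -0.036364$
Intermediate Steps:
$u = \frac{16}{5}$ ($u = 4 - - \frac{4}{-5} = 4 - \left(-4\right) \left(- \frac{1}{5}\right) = 4 - \frac{4}{5} = \frac{16}{5} \approx 3.2$)
$H{\left(r \right)} = \frac{1}{2}$
$f{\left(R \right)} = \frac{21}{5 \left(-4 + R\right)}$ ($f{\left(R \right)} = \frac{1 + \frac{16}{5}}{R - 4} = \frac{21}{5 \left(-4 + R\right)}$)
$g = \frac{1}{33}$ ($g = \frac{2}{-3 + 3 \left(13 + 10\right)} = \frac{2}{-3 + 3 \cdot 23} = \frac{2}{-3 + 69} = \frac{2}{66} = 2 \cdot \frac{1}{66} = \frac{1}{33} \approx 0.030303$)
$f{\left(H{\left(U{\left(-4 \right)} \right)} \right)} g = \frac{21}{5 \left(-4 + \frac{1}{2}\right)} \frac{1}{33} = \frac{21}{5 \left(- \frac{7}{2}\right)} \frac{1}{33} = \frac{21}{5} \left(- \frac{2}{7}\right) \frac{1}{33} = \left(- \frac{6}{5}\right) \frac{1}{33} = - \frac{2}{55}$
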